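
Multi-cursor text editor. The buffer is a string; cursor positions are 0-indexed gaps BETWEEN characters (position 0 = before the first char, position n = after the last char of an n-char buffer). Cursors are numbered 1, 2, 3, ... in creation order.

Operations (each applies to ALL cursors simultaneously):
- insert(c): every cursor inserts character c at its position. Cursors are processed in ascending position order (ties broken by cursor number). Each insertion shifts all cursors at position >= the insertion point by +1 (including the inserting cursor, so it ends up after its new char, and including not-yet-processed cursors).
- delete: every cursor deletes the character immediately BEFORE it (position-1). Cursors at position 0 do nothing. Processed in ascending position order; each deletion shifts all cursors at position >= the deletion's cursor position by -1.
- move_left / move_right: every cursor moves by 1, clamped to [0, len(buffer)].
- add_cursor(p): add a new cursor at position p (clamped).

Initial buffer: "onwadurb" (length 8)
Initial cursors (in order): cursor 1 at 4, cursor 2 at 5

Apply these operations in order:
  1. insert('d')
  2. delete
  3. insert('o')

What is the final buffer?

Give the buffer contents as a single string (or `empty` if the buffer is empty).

Answer: onwaodourb

Derivation:
After op 1 (insert('d')): buffer="onwadddurb" (len 10), cursors c1@5 c2@7, authorship ....1.2...
After op 2 (delete): buffer="onwadurb" (len 8), cursors c1@4 c2@5, authorship ........
After op 3 (insert('o')): buffer="onwaodourb" (len 10), cursors c1@5 c2@7, authorship ....1.2...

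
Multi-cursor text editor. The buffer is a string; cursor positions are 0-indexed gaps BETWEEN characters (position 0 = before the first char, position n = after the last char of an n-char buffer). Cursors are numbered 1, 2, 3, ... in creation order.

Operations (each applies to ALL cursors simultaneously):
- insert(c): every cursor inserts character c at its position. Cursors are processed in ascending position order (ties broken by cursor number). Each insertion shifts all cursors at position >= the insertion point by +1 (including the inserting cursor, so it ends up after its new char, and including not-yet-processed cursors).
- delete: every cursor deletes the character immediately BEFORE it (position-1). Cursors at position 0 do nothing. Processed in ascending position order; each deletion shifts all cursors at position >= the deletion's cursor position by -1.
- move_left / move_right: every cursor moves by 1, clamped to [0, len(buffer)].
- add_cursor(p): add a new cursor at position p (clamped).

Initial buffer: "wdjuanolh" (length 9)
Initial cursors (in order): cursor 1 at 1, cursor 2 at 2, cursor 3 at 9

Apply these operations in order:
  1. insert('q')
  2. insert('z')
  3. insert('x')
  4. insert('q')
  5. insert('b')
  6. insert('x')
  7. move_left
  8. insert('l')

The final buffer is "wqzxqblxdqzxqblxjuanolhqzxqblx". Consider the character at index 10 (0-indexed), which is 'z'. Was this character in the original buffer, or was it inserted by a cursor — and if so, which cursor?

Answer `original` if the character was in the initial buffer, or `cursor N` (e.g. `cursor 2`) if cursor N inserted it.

After op 1 (insert('q')): buffer="wqdqjuanolhq" (len 12), cursors c1@2 c2@4 c3@12, authorship .1.2.......3
After op 2 (insert('z')): buffer="wqzdqzjuanolhqz" (len 15), cursors c1@3 c2@6 c3@15, authorship .11.22.......33
After op 3 (insert('x')): buffer="wqzxdqzxjuanolhqzx" (len 18), cursors c1@4 c2@8 c3@18, authorship .111.222.......333
After op 4 (insert('q')): buffer="wqzxqdqzxqjuanolhqzxq" (len 21), cursors c1@5 c2@10 c3@21, authorship .1111.2222.......3333
After op 5 (insert('b')): buffer="wqzxqbdqzxqbjuanolhqzxqb" (len 24), cursors c1@6 c2@12 c3@24, authorship .11111.22222.......33333
After op 6 (insert('x')): buffer="wqzxqbxdqzxqbxjuanolhqzxqbx" (len 27), cursors c1@7 c2@14 c3@27, authorship .111111.222222.......333333
After op 7 (move_left): buffer="wqzxqbxdqzxqbxjuanolhqzxqbx" (len 27), cursors c1@6 c2@13 c3@26, authorship .111111.222222.......333333
After op 8 (insert('l')): buffer="wqzxqblxdqzxqblxjuanolhqzxqblx" (len 30), cursors c1@7 c2@15 c3@29, authorship .1111111.2222222.......3333333
Authorship (.=original, N=cursor N): . 1 1 1 1 1 1 1 . 2 2 2 2 2 2 2 . . . . . . . 3 3 3 3 3 3 3
Index 10: author = 2

Answer: cursor 2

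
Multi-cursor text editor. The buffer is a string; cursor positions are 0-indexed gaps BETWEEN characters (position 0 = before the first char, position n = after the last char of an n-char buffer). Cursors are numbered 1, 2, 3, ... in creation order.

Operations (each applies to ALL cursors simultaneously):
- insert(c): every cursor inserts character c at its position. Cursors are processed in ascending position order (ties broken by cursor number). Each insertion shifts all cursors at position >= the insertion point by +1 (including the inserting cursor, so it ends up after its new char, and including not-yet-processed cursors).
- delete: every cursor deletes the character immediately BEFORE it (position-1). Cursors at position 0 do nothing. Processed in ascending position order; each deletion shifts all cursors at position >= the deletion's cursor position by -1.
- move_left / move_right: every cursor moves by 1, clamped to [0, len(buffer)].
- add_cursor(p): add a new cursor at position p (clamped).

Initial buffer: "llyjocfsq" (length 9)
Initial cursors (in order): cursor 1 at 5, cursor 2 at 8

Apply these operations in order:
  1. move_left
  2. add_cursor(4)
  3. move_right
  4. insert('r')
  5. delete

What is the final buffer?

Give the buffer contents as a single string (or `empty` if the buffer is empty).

After op 1 (move_left): buffer="llyjocfsq" (len 9), cursors c1@4 c2@7, authorship .........
After op 2 (add_cursor(4)): buffer="llyjocfsq" (len 9), cursors c1@4 c3@4 c2@7, authorship .........
After op 3 (move_right): buffer="llyjocfsq" (len 9), cursors c1@5 c3@5 c2@8, authorship .........
After op 4 (insert('r')): buffer="llyjorrcfsrq" (len 12), cursors c1@7 c3@7 c2@11, authorship .....13...2.
After op 5 (delete): buffer="llyjocfsq" (len 9), cursors c1@5 c3@5 c2@8, authorship .........

Answer: llyjocfsq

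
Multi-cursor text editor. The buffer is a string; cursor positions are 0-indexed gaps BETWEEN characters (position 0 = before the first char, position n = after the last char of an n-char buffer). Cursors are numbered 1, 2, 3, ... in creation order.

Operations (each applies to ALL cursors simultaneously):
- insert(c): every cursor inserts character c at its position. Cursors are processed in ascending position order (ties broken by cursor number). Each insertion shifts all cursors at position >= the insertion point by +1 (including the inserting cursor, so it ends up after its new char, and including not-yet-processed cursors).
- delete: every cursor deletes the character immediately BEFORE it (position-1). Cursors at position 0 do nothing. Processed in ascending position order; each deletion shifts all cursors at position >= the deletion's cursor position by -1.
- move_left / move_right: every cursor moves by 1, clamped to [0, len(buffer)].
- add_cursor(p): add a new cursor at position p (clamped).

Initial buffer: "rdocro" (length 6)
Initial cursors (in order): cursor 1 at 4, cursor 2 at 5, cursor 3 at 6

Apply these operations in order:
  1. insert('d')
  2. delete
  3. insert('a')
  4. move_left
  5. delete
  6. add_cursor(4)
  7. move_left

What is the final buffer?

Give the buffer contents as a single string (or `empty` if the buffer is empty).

After op 1 (insert('d')): buffer="rdocdrdod" (len 9), cursors c1@5 c2@7 c3@9, authorship ....1.2.3
After op 2 (delete): buffer="rdocro" (len 6), cursors c1@4 c2@5 c3@6, authorship ......
After op 3 (insert('a')): buffer="rdocaraoa" (len 9), cursors c1@5 c2@7 c3@9, authorship ....1.2.3
After op 4 (move_left): buffer="rdocaraoa" (len 9), cursors c1@4 c2@6 c3@8, authorship ....1.2.3
After op 5 (delete): buffer="rdoaaa" (len 6), cursors c1@3 c2@4 c3@5, authorship ...123
After op 6 (add_cursor(4)): buffer="rdoaaa" (len 6), cursors c1@3 c2@4 c4@4 c3@5, authorship ...123
After op 7 (move_left): buffer="rdoaaa" (len 6), cursors c1@2 c2@3 c4@3 c3@4, authorship ...123

Answer: rdoaaa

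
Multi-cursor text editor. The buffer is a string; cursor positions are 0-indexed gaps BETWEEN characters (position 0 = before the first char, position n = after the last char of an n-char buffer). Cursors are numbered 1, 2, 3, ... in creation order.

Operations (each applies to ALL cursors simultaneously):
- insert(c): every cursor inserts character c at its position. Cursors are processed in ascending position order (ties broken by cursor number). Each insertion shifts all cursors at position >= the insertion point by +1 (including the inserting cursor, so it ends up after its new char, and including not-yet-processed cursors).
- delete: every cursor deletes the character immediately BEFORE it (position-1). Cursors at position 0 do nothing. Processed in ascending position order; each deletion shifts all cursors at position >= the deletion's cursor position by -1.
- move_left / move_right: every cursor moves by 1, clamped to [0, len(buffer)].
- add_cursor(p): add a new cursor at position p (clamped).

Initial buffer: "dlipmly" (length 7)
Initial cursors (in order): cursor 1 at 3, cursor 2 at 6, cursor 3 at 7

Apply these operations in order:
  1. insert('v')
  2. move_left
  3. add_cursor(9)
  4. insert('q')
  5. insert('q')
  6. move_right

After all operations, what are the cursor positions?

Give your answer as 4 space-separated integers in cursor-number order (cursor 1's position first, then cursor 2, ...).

After op 1 (insert('v')): buffer="dlivpmlvyv" (len 10), cursors c1@4 c2@8 c3@10, authorship ...1...2.3
After op 2 (move_left): buffer="dlivpmlvyv" (len 10), cursors c1@3 c2@7 c3@9, authorship ...1...2.3
After op 3 (add_cursor(9)): buffer="dlivpmlvyv" (len 10), cursors c1@3 c2@7 c3@9 c4@9, authorship ...1...2.3
After op 4 (insert('q')): buffer="dliqvpmlqvyqqv" (len 14), cursors c1@4 c2@9 c3@13 c4@13, authorship ...11...22.343
After op 5 (insert('q')): buffer="dliqqvpmlqqvyqqqqv" (len 18), cursors c1@5 c2@11 c3@17 c4@17, authorship ...111...222.34343
After op 6 (move_right): buffer="dliqqvpmlqqvyqqqqv" (len 18), cursors c1@6 c2@12 c3@18 c4@18, authorship ...111...222.34343

Answer: 6 12 18 18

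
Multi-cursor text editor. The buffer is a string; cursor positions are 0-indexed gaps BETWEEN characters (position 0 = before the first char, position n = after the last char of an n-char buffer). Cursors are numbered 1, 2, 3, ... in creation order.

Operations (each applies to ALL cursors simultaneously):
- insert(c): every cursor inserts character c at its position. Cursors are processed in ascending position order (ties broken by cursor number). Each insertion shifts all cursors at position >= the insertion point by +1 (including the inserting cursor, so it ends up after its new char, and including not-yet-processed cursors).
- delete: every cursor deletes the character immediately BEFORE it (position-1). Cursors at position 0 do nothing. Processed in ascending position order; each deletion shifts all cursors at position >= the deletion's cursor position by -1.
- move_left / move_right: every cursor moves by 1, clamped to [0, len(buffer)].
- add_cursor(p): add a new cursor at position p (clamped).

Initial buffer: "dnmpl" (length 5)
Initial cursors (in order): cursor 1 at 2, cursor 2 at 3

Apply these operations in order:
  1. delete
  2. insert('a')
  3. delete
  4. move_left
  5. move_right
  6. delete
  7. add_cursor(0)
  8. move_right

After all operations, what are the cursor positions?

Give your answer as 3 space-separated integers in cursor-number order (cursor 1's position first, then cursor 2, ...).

After op 1 (delete): buffer="dpl" (len 3), cursors c1@1 c2@1, authorship ...
After op 2 (insert('a')): buffer="daapl" (len 5), cursors c1@3 c2@3, authorship .12..
After op 3 (delete): buffer="dpl" (len 3), cursors c1@1 c2@1, authorship ...
After op 4 (move_left): buffer="dpl" (len 3), cursors c1@0 c2@0, authorship ...
After op 5 (move_right): buffer="dpl" (len 3), cursors c1@1 c2@1, authorship ...
After op 6 (delete): buffer="pl" (len 2), cursors c1@0 c2@0, authorship ..
After op 7 (add_cursor(0)): buffer="pl" (len 2), cursors c1@0 c2@0 c3@0, authorship ..
After op 8 (move_right): buffer="pl" (len 2), cursors c1@1 c2@1 c3@1, authorship ..

Answer: 1 1 1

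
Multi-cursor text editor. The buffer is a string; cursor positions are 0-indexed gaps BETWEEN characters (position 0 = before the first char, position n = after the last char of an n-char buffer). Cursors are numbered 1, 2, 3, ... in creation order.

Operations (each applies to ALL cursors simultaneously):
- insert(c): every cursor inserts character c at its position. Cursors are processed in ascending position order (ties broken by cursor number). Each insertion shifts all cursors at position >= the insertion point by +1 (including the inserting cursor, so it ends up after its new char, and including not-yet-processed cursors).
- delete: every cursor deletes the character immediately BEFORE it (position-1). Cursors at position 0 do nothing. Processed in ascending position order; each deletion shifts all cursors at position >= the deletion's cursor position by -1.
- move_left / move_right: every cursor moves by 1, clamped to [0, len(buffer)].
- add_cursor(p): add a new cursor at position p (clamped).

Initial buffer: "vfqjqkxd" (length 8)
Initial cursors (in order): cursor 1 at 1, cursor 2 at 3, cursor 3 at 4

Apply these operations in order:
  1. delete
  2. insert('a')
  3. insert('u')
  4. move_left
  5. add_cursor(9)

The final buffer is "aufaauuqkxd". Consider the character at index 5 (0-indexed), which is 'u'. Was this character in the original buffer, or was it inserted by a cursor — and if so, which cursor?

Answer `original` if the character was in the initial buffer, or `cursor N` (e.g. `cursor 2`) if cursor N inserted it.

Answer: cursor 2

Derivation:
After op 1 (delete): buffer="fqkxd" (len 5), cursors c1@0 c2@1 c3@1, authorship .....
After op 2 (insert('a')): buffer="afaaqkxd" (len 8), cursors c1@1 c2@4 c3@4, authorship 1.23....
After op 3 (insert('u')): buffer="aufaauuqkxd" (len 11), cursors c1@2 c2@7 c3@7, authorship 11.2323....
After op 4 (move_left): buffer="aufaauuqkxd" (len 11), cursors c1@1 c2@6 c3@6, authorship 11.2323....
After op 5 (add_cursor(9)): buffer="aufaauuqkxd" (len 11), cursors c1@1 c2@6 c3@6 c4@9, authorship 11.2323....
Authorship (.=original, N=cursor N): 1 1 . 2 3 2 3 . . . .
Index 5: author = 2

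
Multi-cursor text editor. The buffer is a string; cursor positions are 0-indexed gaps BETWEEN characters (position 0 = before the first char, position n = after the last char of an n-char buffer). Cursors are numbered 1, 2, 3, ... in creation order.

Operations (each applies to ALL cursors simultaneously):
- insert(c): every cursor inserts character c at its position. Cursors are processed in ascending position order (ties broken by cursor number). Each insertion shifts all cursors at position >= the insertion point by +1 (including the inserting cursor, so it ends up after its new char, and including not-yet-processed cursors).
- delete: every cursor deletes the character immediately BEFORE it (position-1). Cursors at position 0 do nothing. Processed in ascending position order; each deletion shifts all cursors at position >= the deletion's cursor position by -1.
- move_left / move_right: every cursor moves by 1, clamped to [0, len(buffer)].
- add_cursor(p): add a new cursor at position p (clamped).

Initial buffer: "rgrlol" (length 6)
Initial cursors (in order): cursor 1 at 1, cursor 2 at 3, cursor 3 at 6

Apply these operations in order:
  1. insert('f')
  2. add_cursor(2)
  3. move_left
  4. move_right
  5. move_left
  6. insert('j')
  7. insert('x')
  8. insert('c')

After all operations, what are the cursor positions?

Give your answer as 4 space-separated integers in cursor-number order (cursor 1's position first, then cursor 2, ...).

After op 1 (insert('f')): buffer="rfgrflolf" (len 9), cursors c1@2 c2@5 c3@9, authorship .1..2...3
After op 2 (add_cursor(2)): buffer="rfgrflolf" (len 9), cursors c1@2 c4@2 c2@5 c3@9, authorship .1..2...3
After op 3 (move_left): buffer="rfgrflolf" (len 9), cursors c1@1 c4@1 c2@4 c3@8, authorship .1..2...3
After op 4 (move_right): buffer="rfgrflolf" (len 9), cursors c1@2 c4@2 c2@5 c3@9, authorship .1..2...3
After op 5 (move_left): buffer="rfgrflolf" (len 9), cursors c1@1 c4@1 c2@4 c3@8, authorship .1..2...3
After op 6 (insert('j')): buffer="rjjfgrjfloljf" (len 13), cursors c1@3 c4@3 c2@7 c3@12, authorship .141..22...33
After op 7 (insert('x')): buffer="rjjxxfgrjxfloljxf" (len 17), cursors c1@5 c4@5 c2@10 c3@16, authorship .14141..222...333
After op 8 (insert('c')): buffer="rjjxxccfgrjxcfloljxcf" (len 21), cursors c1@7 c4@7 c2@13 c3@20, authorship .1414141..2222...3333

Answer: 7 13 20 7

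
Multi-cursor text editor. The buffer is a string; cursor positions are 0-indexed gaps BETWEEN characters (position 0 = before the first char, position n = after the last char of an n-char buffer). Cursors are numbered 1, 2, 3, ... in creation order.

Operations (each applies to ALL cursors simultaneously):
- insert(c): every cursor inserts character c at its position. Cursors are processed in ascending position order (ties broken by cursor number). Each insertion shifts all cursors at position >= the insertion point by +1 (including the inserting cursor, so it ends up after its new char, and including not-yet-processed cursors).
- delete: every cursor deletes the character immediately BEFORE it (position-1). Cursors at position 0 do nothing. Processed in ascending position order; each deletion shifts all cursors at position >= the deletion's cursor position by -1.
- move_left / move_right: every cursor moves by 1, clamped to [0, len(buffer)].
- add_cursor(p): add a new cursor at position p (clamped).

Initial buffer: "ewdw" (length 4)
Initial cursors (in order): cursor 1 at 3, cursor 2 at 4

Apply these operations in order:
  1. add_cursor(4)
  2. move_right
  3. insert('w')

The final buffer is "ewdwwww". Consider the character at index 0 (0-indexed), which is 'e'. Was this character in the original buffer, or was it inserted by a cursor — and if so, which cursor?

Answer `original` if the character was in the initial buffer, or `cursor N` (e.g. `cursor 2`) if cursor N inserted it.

After op 1 (add_cursor(4)): buffer="ewdw" (len 4), cursors c1@3 c2@4 c3@4, authorship ....
After op 2 (move_right): buffer="ewdw" (len 4), cursors c1@4 c2@4 c3@4, authorship ....
After op 3 (insert('w')): buffer="ewdwwww" (len 7), cursors c1@7 c2@7 c3@7, authorship ....123
Authorship (.=original, N=cursor N): . . . . 1 2 3
Index 0: author = original

Answer: original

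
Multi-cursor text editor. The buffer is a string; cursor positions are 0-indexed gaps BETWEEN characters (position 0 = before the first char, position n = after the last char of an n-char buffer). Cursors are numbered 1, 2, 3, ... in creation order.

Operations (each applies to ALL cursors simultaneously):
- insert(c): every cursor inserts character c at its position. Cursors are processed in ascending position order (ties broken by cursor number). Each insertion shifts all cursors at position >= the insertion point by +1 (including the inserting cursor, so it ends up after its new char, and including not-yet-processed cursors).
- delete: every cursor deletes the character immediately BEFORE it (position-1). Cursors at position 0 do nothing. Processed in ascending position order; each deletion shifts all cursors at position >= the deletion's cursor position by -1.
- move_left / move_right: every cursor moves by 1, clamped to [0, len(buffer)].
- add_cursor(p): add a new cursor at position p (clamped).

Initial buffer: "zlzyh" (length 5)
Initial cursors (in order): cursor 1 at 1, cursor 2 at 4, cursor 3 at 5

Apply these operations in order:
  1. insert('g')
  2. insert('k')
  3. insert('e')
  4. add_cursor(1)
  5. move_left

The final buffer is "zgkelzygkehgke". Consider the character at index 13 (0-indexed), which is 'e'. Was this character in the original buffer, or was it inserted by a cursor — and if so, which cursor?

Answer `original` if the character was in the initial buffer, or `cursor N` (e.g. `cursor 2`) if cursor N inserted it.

Answer: cursor 3

Derivation:
After op 1 (insert('g')): buffer="zglzyghg" (len 8), cursors c1@2 c2@6 c3@8, authorship .1...2.3
After op 2 (insert('k')): buffer="zgklzygkhgk" (len 11), cursors c1@3 c2@8 c3@11, authorship .11...22.33
After op 3 (insert('e')): buffer="zgkelzygkehgke" (len 14), cursors c1@4 c2@10 c3@14, authorship .111...222.333
After op 4 (add_cursor(1)): buffer="zgkelzygkehgke" (len 14), cursors c4@1 c1@4 c2@10 c3@14, authorship .111...222.333
After op 5 (move_left): buffer="zgkelzygkehgke" (len 14), cursors c4@0 c1@3 c2@9 c3@13, authorship .111...222.333
Authorship (.=original, N=cursor N): . 1 1 1 . . . 2 2 2 . 3 3 3
Index 13: author = 3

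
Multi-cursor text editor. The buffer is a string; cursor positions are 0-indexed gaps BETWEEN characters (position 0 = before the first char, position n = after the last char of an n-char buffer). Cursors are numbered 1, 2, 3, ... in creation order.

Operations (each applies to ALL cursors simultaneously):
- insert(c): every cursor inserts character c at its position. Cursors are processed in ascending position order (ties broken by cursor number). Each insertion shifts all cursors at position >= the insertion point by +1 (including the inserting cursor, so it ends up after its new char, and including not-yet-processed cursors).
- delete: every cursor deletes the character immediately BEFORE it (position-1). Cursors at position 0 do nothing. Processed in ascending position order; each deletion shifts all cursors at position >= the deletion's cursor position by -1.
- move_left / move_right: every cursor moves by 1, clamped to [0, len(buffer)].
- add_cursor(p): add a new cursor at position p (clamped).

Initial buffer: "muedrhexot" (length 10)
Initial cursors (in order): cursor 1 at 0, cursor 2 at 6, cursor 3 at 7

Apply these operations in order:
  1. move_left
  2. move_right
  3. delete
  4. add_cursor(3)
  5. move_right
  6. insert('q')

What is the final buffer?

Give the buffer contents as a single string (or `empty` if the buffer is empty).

Answer: uqedrqxqqot

Derivation:
After op 1 (move_left): buffer="muedrhexot" (len 10), cursors c1@0 c2@5 c3@6, authorship ..........
After op 2 (move_right): buffer="muedrhexot" (len 10), cursors c1@1 c2@6 c3@7, authorship ..........
After op 3 (delete): buffer="uedrxot" (len 7), cursors c1@0 c2@4 c3@4, authorship .......
After op 4 (add_cursor(3)): buffer="uedrxot" (len 7), cursors c1@0 c4@3 c2@4 c3@4, authorship .......
After op 5 (move_right): buffer="uedrxot" (len 7), cursors c1@1 c4@4 c2@5 c3@5, authorship .......
After op 6 (insert('q')): buffer="uqedrqxqqot" (len 11), cursors c1@2 c4@6 c2@9 c3@9, authorship .1...4.23..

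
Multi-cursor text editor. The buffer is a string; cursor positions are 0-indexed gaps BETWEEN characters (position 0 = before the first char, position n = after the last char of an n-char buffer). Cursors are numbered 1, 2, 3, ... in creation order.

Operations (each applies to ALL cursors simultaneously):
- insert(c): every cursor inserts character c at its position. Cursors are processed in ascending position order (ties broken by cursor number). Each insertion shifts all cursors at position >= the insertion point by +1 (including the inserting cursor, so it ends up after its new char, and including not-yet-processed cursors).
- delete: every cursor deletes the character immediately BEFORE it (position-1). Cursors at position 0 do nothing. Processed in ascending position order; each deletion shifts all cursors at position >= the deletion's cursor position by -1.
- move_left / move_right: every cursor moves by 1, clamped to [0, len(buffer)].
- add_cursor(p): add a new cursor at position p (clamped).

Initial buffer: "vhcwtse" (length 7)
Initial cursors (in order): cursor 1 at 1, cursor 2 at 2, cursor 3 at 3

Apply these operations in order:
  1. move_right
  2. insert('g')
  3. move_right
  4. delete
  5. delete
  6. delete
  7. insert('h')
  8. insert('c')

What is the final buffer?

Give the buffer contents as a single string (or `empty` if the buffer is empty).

Answer: hhhcccse

Derivation:
After op 1 (move_right): buffer="vhcwtse" (len 7), cursors c1@2 c2@3 c3@4, authorship .......
After op 2 (insert('g')): buffer="vhgcgwgtse" (len 10), cursors c1@3 c2@5 c3@7, authorship ..1.2.3...
After op 3 (move_right): buffer="vhgcgwgtse" (len 10), cursors c1@4 c2@6 c3@8, authorship ..1.2.3...
After op 4 (delete): buffer="vhgggse" (len 7), cursors c1@3 c2@4 c3@5, authorship ..123..
After op 5 (delete): buffer="vhse" (len 4), cursors c1@2 c2@2 c3@2, authorship ....
After op 6 (delete): buffer="se" (len 2), cursors c1@0 c2@0 c3@0, authorship ..
After op 7 (insert('h')): buffer="hhhse" (len 5), cursors c1@3 c2@3 c3@3, authorship 123..
After op 8 (insert('c')): buffer="hhhcccse" (len 8), cursors c1@6 c2@6 c3@6, authorship 123123..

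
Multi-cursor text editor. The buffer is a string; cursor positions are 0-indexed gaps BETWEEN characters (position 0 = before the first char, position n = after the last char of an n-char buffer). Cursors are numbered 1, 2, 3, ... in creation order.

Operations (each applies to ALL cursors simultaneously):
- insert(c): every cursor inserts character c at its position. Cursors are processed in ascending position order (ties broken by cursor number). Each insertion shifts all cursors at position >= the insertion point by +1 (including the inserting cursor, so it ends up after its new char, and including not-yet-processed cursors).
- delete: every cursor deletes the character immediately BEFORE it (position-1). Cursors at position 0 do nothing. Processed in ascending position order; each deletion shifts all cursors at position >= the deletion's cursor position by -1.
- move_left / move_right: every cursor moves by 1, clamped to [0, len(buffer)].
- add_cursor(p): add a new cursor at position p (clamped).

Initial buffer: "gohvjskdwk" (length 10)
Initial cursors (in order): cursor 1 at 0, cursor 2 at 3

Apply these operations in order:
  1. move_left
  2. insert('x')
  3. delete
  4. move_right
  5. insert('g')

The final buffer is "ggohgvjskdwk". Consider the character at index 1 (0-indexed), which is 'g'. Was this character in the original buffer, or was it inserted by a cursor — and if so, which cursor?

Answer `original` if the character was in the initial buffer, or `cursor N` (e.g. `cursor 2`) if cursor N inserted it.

After op 1 (move_left): buffer="gohvjskdwk" (len 10), cursors c1@0 c2@2, authorship ..........
After op 2 (insert('x')): buffer="xgoxhvjskdwk" (len 12), cursors c1@1 c2@4, authorship 1..2........
After op 3 (delete): buffer="gohvjskdwk" (len 10), cursors c1@0 c2@2, authorship ..........
After op 4 (move_right): buffer="gohvjskdwk" (len 10), cursors c1@1 c2@3, authorship ..........
After op 5 (insert('g')): buffer="ggohgvjskdwk" (len 12), cursors c1@2 c2@5, authorship .1..2.......
Authorship (.=original, N=cursor N): . 1 . . 2 . . . . . . .
Index 1: author = 1

Answer: cursor 1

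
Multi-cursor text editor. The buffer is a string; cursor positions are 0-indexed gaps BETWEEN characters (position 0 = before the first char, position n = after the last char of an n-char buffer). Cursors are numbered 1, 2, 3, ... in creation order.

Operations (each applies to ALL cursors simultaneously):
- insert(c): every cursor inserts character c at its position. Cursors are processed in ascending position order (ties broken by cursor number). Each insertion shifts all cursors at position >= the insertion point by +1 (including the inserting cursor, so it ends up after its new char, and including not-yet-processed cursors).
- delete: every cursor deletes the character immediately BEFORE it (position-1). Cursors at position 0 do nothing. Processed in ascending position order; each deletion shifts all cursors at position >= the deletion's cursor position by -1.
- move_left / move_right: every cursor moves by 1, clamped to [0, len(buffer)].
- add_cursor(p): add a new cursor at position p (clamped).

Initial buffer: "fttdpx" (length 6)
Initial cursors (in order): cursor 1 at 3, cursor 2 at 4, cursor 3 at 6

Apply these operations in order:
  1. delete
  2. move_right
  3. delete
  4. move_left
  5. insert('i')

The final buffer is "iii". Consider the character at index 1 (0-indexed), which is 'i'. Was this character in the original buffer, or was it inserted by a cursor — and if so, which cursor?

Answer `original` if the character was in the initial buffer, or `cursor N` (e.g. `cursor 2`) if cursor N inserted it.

After op 1 (delete): buffer="ftp" (len 3), cursors c1@2 c2@2 c3@3, authorship ...
After op 2 (move_right): buffer="ftp" (len 3), cursors c1@3 c2@3 c3@3, authorship ...
After op 3 (delete): buffer="" (len 0), cursors c1@0 c2@0 c3@0, authorship 
After op 4 (move_left): buffer="" (len 0), cursors c1@0 c2@0 c3@0, authorship 
After op 5 (insert('i')): buffer="iii" (len 3), cursors c1@3 c2@3 c3@3, authorship 123
Authorship (.=original, N=cursor N): 1 2 3
Index 1: author = 2

Answer: cursor 2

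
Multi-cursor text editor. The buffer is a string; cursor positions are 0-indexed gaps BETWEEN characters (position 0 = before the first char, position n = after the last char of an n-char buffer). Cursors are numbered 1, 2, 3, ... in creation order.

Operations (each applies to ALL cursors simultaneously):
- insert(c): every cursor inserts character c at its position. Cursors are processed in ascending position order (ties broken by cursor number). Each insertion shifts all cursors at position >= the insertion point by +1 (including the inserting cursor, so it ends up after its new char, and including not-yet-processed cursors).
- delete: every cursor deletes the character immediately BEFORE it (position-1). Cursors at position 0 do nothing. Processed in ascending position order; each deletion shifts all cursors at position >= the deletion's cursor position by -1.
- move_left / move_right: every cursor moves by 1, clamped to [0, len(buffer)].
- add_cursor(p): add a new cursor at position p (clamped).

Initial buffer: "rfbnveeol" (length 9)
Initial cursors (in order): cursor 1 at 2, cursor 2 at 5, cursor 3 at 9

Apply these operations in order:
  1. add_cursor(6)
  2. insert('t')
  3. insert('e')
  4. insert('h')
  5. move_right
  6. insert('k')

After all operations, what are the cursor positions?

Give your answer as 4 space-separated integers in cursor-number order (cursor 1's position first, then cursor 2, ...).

Answer: 7 14 25 19

Derivation:
After op 1 (add_cursor(6)): buffer="rfbnveeol" (len 9), cursors c1@2 c2@5 c4@6 c3@9, authorship .........
After op 2 (insert('t')): buffer="rftbnvteteolt" (len 13), cursors c1@3 c2@7 c4@9 c3@13, authorship ..1...2.4...3
After op 3 (insert('e')): buffer="rftebnvteeteeolte" (len 17), cursors c1@4 c2@9 c4@12 c3@17, authorship ..11...22.44...33
After op 4 (insert('h')): buffer="rftehbnvteheteheolteh" (len 21), cursors c1@5 c2@11 c4@15 c3@21, authorship ..111...222.444...333
After op 5 (move_right): buffer="rftehbnvteheteheolteh" (len 21), cursors c1@6 c2@12 c4@16 c3@21, authorship ..111...222.444...333
After op 6 (insert('k')): buffer="rftehbknvtehektehekoltehk" (len 25), cursors c1@7 c2@14 c4@19 c3@25, authorship ..111.1..222.2444.4..3333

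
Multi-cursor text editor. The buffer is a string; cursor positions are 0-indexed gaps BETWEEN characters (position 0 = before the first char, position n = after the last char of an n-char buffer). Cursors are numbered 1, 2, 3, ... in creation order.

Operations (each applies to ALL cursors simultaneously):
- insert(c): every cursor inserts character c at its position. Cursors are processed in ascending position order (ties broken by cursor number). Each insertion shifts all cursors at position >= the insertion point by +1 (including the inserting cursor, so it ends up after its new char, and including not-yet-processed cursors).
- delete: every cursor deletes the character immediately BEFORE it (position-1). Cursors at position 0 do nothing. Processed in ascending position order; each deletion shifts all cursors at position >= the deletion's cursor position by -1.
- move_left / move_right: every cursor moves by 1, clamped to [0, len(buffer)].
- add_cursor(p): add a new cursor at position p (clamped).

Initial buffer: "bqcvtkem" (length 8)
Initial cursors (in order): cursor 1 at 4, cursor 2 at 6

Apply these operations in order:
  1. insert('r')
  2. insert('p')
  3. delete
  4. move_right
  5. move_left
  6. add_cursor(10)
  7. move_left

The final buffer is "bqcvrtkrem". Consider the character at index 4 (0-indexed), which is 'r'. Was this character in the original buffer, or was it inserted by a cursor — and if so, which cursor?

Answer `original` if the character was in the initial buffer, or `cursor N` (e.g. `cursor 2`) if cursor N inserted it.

After op 1 (insert('r')): buffer="bqcvrtkrem" (len 10), cursors c1@5 c2@8, authorship ....1..2..
After op 2 (insert('p')): buffer="bqcvrptkrpem" (len 12), cursors c1@6 c2@10, authorship ....11..22..
After op 3 (delete): buffer="bqcvrtkrem" (len 10), cursors c1@5 c2@8, authorship ....1..2..
After op 4 (move_right): buffer="bqcvrtkrem" (len 10), cursors c1@6 c2@9, authorship ....1..2..
After op 5 (move_left): buffer="bqcvrtkrem" (len 10), cursors c1@5 c2@8, authorship ....1..2..
After op 6 (add_cursor(10)): buffer="bqcvrtkrem" (len 10), cursors c1@5 c2@8 c3@10, authorship ....1..2..
After op 7 (move_left): buffer="bqcvrtkrem" (len 10), cursors c1@4 c2@7 c3@9, authorship ....1..2..
Authorship (.=original, N=cursor N): . . . . 1 . . 2 . .
Index 4: author = 1

Answer: cursor 1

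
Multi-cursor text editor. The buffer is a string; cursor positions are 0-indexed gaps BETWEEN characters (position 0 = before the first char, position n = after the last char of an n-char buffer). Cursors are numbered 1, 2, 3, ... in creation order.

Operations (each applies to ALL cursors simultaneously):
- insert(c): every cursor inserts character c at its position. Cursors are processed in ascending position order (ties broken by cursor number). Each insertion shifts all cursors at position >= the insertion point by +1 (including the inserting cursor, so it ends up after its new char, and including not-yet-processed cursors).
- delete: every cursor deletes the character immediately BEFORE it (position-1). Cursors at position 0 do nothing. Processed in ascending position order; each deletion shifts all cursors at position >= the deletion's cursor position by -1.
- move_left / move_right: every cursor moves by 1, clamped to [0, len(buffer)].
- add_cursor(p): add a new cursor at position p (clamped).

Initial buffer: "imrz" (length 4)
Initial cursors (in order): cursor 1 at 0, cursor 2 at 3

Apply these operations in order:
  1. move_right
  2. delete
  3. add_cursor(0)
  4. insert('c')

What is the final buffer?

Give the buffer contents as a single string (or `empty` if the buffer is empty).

After op 1 (move_right): buffer="imrz" (len 4), cursors c1@1 c2@4, authorship ....
After op 2 (delete): buffer="mr" (len 2), cursors c1@0 c2@2, authorship ..
After op 3 (add_cursor(0)): buffer="mr" (len 2), cursors c1@0 c3@0 c2@2, authorship ..
After op 4 (insert('c')): buffer="ccmrc" (len 5), cursors c1@2 c3@2 c2@5, authorship 13..2

Answer: ccmrc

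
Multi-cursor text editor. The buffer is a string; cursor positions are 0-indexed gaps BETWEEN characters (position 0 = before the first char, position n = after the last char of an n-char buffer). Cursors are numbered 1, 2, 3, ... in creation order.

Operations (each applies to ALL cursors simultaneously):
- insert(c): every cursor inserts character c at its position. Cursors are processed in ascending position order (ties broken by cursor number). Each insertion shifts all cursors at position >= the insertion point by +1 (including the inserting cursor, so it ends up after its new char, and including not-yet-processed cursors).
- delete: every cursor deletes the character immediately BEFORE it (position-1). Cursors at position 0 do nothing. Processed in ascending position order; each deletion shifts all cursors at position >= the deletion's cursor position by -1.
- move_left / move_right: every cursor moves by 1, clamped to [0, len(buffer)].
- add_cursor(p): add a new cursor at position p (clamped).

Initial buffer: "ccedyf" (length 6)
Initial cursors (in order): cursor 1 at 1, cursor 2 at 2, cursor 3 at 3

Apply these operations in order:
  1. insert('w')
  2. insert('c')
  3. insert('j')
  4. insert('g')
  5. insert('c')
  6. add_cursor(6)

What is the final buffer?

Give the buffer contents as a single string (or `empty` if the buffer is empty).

After op 1 (insert('w')): buffer="cwcwewdyf" (len 9), cursors c1@2 c2@4 c3@6, authorship .1.2.3...
After op 2 (insert('c')): buffer="cwccwcewcdyf" (len 12), cursors c1@3 c2@6 c3@9, authorship .11.22.33...
After op 3 (insert('j')): buffer="cwcjcwcjewcjdyf" (len 15), cursors c1@4 c2@8 c3@12, authorship .111.222.333...
After op 4 (insert('g')): buffer="cwcjgcwcjgewcjgdyf" (len 18), cursors c1@5 c2@10 c3@15, authorship .1111.2222.3333...
After op 5 (insert('c')): buffer="cwcjgccwcjgcewcjgcdyf" (len 21), cursors c1@6 c2@12 c3@18, authorship .11111.22222.33333...
After op 6 (add_cursor(6)): buffer="cwcjgccwcjgcewcjgcdyf" (len 21), cursors c1@6 c4@6 c2@12 c3@18, authorship .11111.22222.33333...

Answer: cwcjgccwcjgcewcjgcdyf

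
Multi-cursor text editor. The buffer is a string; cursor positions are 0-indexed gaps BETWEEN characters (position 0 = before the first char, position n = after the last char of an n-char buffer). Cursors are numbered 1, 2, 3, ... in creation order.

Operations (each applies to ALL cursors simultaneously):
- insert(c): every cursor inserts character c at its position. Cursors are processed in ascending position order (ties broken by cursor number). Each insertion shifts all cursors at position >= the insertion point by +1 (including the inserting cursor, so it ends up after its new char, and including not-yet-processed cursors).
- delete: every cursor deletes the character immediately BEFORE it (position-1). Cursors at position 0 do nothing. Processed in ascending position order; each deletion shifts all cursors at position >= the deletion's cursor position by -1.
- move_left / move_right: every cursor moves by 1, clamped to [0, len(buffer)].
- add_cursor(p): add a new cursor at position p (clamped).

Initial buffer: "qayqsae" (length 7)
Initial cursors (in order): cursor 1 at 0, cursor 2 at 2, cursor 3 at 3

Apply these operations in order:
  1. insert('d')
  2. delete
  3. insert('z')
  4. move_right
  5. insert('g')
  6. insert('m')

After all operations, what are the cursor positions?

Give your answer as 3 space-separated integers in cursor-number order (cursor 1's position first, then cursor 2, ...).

Answer: 4 9 13

Derivation:
After op 1 (insert('d')): buffer="dqadydqsae" (len 10), cursors c1@1 c2@4 c3@6, authorship 1..2.3....
After op 2 (delete): buffer="qayqsae" (len 7), cursors c1@0 c2@2 c3@3, authorship .......
After op 3 (insert('z')): buffer="zqazyzqsae" (len 10), cursors c1@1 c2@4 c3@6, authorship 1..2.3....
After op 4 (move_right): buffer="zqazyzqsae" (len 10), cursors c1@2 c2@5 c3@7, authorship 1..2.3....
After op 5 (insert('g')): buffer="zqgazygzqgsae" (len 13), cursors c1@3 c2@7 c3@10, authorship 1.1.2.23.3...
After op 6 (insert('m')): buffer="zqgmazygmzqgmsae" (len 16), cursors c1@4 c2@9 c3@13, authorship 1.11.2.223.33...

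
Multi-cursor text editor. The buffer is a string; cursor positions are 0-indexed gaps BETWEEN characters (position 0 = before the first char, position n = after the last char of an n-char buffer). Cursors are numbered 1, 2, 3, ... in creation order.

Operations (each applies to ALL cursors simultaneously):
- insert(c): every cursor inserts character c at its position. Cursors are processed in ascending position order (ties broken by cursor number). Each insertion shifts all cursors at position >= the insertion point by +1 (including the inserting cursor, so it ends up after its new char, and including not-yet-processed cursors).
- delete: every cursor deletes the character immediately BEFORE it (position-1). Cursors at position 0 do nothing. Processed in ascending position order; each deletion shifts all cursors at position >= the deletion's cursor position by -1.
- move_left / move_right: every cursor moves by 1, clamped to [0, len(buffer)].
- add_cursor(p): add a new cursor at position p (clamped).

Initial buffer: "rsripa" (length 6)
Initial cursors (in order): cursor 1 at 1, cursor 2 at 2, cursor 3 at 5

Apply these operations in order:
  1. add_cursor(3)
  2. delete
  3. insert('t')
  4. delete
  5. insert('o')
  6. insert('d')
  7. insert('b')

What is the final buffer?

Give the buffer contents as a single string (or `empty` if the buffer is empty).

Answer: ooodddbbbiodba

Derivation:
After op 1 (add_cursor(3)): buffer="rsripa" (len 6), cursors c1@1 c2@2 c4@3 c3@5, authorship ......
After op 2 (delete): buffer="ia" (len 2), cursors c1@0 c2@0 c4@0 c3@1, authorship ..
After op 3 (insert('t')): buffer="tttita" (len 6), cursors c1@3 c2@3 c4@3 c3@5, authorship 124.3.
After op 4 (delete): buffer="ia" (len 2), cursors c1@0 c2@0 c4@0 c3@1, authorship ..
After op 5 (insert('o')): buffer="oooioa" (len 6), cursors c1@3 c2@3 c4@3 c3@5, authorship 124.3.
After op 6 (insert('d')): buffer="ooodddioda" (len 10), cursors c1@6 c2@6 c4@6 c3@9, authorship 124124.33.
After op 7 (insert('b')): buffer="ooodddbbbiodba" (len 14), cursors c1@9 c2@9 c4@9 c3@13, authorship 124124124.333.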